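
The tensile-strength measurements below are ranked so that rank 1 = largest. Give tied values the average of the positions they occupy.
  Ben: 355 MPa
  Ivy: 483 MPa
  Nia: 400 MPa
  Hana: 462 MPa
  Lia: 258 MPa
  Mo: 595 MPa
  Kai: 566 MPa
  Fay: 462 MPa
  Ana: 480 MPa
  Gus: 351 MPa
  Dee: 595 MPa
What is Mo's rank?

1.5

Sorted (descending): 595, 595, 566, 483, 480, 462, 462, 400, 355, 351, 258
The 2 values of 595 occupy positions 1–2 → average rank (1+2)/2 = 1.5.
The 2 values of 462 occupy positions 6–7 → average rank (6+7)/2 = 6.5.
Mo has value 595 MPa → rank 1.5.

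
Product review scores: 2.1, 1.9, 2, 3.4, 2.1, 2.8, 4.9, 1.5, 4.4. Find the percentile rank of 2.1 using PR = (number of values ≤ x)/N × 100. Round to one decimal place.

55.6

N = 9.
Strictly below 2.1: 3. Equal to 2.1: 2.
PR = 5/9 × 100 = 55.6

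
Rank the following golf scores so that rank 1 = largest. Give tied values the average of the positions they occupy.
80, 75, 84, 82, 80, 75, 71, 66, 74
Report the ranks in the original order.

3.5, 5.5, 1, 2, 3.5, 5.5, 8, 9, 7

Sorted (descending): 84, 82, 80, 80, 75, 75, 74, 71, 66
The 2 values of 80 occupy positions 3–4 → average rank (3+4)/2 = 3.5.
The 2 values of 75 occupy positions 5–6 → average rank (5+6)/2 = 5.5.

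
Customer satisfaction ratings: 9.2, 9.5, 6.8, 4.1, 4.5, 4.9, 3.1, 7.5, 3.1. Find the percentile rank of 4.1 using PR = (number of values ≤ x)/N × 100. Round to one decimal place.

33.3

N = 9.
Strictly below 4.1: 2. Equal to 4.1: 1.
PR = 3/9 × 100 = 33.3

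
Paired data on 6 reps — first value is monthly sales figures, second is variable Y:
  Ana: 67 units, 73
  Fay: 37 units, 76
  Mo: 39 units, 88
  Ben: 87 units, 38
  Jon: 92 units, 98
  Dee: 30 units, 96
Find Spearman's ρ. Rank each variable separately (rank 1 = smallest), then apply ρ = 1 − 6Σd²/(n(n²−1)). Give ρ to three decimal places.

-0.086

Ranks of variable 1: 4, 2, 3, 5, 6, 1
Ranks of variable 2: 2, 3, 4, 1, 6, 5
d = r₁ − r₂: 2, -1, -1, 4, 0, -4
d²: 4, 1, 1, 16, 0, 16; Σd² = 38
ρ = 1 − 6·38/(6·35) = 1 − 228/210 = -0.086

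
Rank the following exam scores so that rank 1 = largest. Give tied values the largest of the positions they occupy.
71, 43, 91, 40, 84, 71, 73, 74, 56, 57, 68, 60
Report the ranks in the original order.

Sorted (descending): 91, 84, 74, 73, 71, 71, 68, 60, 57, 56, 43, 40
The 2 values of 71 occupy positions 5–6 → each gets rank 6.

6, 11, 1, 12, 2, 6, 4, 3, 10, 9, 7, 8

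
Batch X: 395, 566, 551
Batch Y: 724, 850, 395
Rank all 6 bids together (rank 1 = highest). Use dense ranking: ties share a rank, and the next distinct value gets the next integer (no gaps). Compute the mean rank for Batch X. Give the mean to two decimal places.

4.00

Sorted (descending): 850, 724, 566, 551, 395, 395
The 2 values of 395 share dense rank 5.
Remaining distinct values take the next consecutive integers.
Batch X values → pooled ranks: 395→5, 566→3, 551→4
Mean rank = (5 + 3 + 4) / 3 = 4.00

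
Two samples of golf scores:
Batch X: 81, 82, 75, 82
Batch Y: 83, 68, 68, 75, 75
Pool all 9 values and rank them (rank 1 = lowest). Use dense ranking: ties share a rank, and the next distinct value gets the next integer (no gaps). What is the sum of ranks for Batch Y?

Sorted (ascending): 68, 68, 75, 75, 75, 81, 82, 82, 83
The 2 values of 68 share dense rank 1.
The 3 values of 75 share dense rank 2.
The 2 values of 82 share dense rank 4.
Remaining distinct values take the next consecutive integers.
Batch Y values → pooled ranks: 83→5, 68→1, 68→1, 75→2, 75→2
Rank sum = 5 + 1 + 1 + 2 + 2 = 11

11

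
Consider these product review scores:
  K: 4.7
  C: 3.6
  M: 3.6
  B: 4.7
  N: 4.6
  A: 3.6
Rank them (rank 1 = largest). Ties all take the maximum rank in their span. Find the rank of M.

6

Sorted (descending): 4.7, 4.7, 4.6, 3.6, 3.6, 3.6
The 2 values of 4.7 occupy positions 1–2 → each gets rank 2.
The 3 values of 3.6 occupy positions 4–6 → each gets rank 6.
M has value 3.6 → rank 6.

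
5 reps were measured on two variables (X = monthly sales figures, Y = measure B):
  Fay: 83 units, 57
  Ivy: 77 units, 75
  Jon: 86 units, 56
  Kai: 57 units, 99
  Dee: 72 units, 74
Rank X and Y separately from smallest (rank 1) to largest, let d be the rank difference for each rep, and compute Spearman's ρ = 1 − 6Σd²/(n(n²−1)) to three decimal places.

Ranks of variable 1: 4, 3, 5, 1, 2
Ranks of variable 2: 2, 4, 1, 5, 3
d = r₁ − r₂: 2, -1, 4, -4, -1
d²: 4, 1, 16, 16, 1; Σd² = 38
ρ = 1 − 6·38/(5·24) = 1 − 228/120 = -0.900

-0.900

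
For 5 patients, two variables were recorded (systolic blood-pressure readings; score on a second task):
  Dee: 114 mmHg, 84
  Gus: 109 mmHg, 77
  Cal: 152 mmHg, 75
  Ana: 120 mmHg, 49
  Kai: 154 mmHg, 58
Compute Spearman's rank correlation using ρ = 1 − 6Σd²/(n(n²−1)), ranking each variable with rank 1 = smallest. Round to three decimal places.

Ranks of variable 1: 2, 1, 4, 3, 5
Ranks of variable 2: 5, 4, 3, 1, 2
d = r₁ − r₂: -3, -3, 1, 2, 3
d²: 9, 9, 1, 4, 9; Σd² = 32
ρ = 1 − 6·32/(5·24) = 1 − 192/120 = -0.600

-0.600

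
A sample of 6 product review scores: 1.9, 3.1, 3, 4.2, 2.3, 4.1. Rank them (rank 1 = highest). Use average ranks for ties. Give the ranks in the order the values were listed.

6, 3, 4, 1, 5, 2

Sorted (descending): 4.2, 4.1, 3.1, 3, 2.3, 1.9
No ties — each value takes its position as its rank.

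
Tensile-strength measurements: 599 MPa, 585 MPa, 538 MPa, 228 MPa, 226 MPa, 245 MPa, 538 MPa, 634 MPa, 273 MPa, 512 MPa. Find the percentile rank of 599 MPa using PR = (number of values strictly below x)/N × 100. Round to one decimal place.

N = 10.
Strictly below 599: 8. Equal to 599: 1.
PR = 8/10 × 100 = 80.0

80.0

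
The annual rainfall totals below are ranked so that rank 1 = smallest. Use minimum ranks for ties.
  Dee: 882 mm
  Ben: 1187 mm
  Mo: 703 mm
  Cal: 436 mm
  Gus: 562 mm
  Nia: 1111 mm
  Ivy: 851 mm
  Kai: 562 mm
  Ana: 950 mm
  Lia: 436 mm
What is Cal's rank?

Sorted (ascending): 436, 436, 562, 562, 703, 851, 882, 950, 1111, 1187
The 2 values of 436 occupy positions 1–2 → each gets rank 1.
The 2 values of 562 occupy positions 3–4 → each gets rank 3.
Cal has value 436 mm → rank 1.

1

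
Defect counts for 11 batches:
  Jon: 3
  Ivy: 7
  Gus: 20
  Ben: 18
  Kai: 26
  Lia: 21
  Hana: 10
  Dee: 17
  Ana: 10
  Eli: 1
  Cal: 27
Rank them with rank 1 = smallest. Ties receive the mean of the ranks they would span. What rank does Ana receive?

4.5

Sorted (ascending): 1, 3, 7, 10, 10, 17, 18, 20, 21, 26, 27
The 2 values of 10 occupy positions 4–5 → average rank (4+5)/2 = 4.5.
Ana has value 10 → rank 4.5.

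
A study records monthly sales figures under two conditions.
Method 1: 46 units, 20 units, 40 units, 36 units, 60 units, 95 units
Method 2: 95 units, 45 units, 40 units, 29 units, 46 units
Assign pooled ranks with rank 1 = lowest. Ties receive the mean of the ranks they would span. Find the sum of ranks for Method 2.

Sorted (ascending): 20, 29, 36, 40, 40, 45, 46, 46, 60, 95, 95
The 2 values of 40 occupy positions 4–5 → average rank (4+5)/2 = 4.5.
The 2 values of 46 occupy positions 7–8 → average rank (7+8)/2 = 7.5.
The 2 values of 95 occupy positions 10–11 → average rank (10+11)/2 = 10.5.
Method 2 values → pooled ranks: 95→10.5, 45→6, 40→4.5, 29→2, 46→7.5
Rank sum = 10.5 + 6 + 4.5 + 2 + 7.5 = 30.5

30.5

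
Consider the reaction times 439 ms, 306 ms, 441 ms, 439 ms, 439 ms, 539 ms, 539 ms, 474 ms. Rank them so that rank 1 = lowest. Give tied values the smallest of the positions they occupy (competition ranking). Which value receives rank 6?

Sorted (ascending): 306, 439, 439, 439, 441, 474, 539, 539
The 3 values of 439 occupy positions 2–4 → each gets rank 2.
The 2 values of 539 occupy positions 7–8 → each gets rank 7.
Rank 6 → value 474.

474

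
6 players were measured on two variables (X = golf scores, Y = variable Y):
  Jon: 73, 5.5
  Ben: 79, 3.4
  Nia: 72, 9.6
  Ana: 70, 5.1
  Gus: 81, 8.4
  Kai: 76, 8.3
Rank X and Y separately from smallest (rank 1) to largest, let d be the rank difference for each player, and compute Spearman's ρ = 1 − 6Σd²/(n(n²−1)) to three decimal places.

0.029

Ranks of variable 1: 3, 5, 2, 1, 6, 4
Ranks of variable 2: 3, 1, 6, 2, 5, 4
d = r₁ − r₂: 0, 4, -4, -1, 1, 0
d²: 0, 16, 16, 1, 1, 0; Σd² = 34
ρ = 1 − 6·34/(6·35) = 1 − 204/210 = 0.029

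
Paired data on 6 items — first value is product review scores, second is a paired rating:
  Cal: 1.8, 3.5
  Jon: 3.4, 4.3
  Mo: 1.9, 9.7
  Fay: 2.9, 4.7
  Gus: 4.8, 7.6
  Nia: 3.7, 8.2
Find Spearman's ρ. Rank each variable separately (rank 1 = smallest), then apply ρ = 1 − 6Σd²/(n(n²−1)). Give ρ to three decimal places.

Ranks of variable 1: 1, 4, 2, 3, 6, 5
Ranks of variable 2: 1, 2, 6, 3, 4, 5
d = r₁ − r₂: 0, 2, -4, 0, 2, 0
d²: 0, 4, 16, 0, 4, 0; Σd² = 24
ρ = 1 − 6·24/(6·35) = 1 − 144/210 = 0.314

0.314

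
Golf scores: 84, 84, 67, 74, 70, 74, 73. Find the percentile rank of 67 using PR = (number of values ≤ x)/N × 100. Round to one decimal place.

14.3

N = 7.
Strictly below 67: 0. Equal to 67: 1.
PR = 1/7 × 100 = 14.3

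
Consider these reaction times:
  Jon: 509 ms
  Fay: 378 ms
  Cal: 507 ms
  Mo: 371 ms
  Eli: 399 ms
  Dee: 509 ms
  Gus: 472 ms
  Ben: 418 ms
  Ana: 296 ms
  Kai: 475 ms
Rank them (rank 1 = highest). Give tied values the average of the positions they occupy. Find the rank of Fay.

8

Sorted (descending): 509, 509, 507, 475, 472, 418, 399, 378, 371, 296
The 2 values of 509 occupy positions 1–2 → average rank (1+2)/2 = 1.5.
Fay has value 378 ms → rank 8.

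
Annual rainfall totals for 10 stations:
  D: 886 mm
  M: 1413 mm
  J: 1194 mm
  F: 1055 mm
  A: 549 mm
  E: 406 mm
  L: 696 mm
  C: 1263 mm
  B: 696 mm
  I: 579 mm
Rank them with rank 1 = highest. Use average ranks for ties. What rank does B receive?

Sorted (descending): 1413, 1263, 1194, 1055, 886, 696, 696, 579, 549, 406
The 2 values of 696 occupy positions 6–7 → average rank (6+7)/2 = 6.5.
B has value 696 mm → rank 6.5.

6.5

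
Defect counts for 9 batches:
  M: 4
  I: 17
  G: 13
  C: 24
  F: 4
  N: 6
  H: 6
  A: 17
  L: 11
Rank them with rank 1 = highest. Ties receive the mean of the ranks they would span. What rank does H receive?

6.5

Sorted (descending): 24, 17, 17, 13, 11, 6, 6, 4, 4
The 2 values of 17 occupy positions 2–3 → average rank (2+3)/2 = 2.5.
The 2 values of 6 occupy positions 6–7 → average rank (6+7)/2 = 6.5.
The 2 values of 4 occupy positions 8–9 → average rank (8+9)/2 = 8.5.
H has value 6 → rank 6.5.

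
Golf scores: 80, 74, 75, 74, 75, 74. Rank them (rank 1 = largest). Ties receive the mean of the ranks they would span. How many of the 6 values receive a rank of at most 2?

Sorted (descending): 80, 75, 75, 74, 74, 74
The 2 values of 75 occupy positions 2–3 → average rank (2+3)/2 = 2.5.
The 3 values of 74 occupy positions 4–6 → average rank 5.
Ranks ≤ 2: {1} → 1 value.

1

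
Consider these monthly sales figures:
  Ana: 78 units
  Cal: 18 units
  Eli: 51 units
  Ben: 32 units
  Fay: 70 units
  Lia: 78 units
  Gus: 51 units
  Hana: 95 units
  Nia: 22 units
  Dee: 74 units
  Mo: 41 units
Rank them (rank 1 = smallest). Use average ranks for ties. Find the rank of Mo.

4

Sorted (ascending): 18, 22, 32, 41, 51, 51, 70, 74, 78, 78, 95
The 2 values of 51 occupy positions 5–6 → average rank (5+6)/2 = 5.5.
The 2 values of 78 occupy positions 9–10 → average rank (9+10)/2 = 9.5.
Mo has value 41 units → rank 4.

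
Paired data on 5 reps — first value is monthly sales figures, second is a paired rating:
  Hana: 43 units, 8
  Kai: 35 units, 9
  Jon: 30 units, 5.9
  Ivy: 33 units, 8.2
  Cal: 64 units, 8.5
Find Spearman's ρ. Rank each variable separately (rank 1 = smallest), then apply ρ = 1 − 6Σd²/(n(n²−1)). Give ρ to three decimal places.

0.500

Ranks of variable 1: 4, 3, 1, 2, 5
Ranks of variable 2: 2, 5, 1, 3, 4
d = r₁ − r₂: 2, -2, 0, -1, 1
d²: 4, 4, 0, 1, 1; Σd² = 10
ρ = 1 − 6·10/(5·24) = 1 − 60/120 = 0.500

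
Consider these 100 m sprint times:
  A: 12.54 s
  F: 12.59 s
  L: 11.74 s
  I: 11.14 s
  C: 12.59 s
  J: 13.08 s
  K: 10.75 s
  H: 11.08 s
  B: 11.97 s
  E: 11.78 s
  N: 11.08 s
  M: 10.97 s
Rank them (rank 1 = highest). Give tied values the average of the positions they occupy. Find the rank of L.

7

Sorted (descending): 13.08, 12.59, 12.59, 12.54, 11.97, 11.78, 11.74, 11.14, 11.08, 11.08, 10.97, 10.75
The 2 values of 12.59 occupy positions 2–3 → average rank (2+3)/2 = 2.5.
The 2 values of 11.08 occupy positions 9–10 → average rank (9+10)/2 = 9.5.
L has value 11.74 s → rank 7.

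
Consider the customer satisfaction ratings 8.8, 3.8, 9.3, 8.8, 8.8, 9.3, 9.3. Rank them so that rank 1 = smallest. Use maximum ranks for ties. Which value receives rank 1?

3.8

Sorted (ascending): 3.8, 8.8, 8.8, 8.8, 9.3, 9.3, 9.3
The 3 values of 8.8 occupy positions 2–4 → each gets rank 4.
The 3 values of 9.3 occupy positions 5–7 → each gets rank 7.
Rank 1 → value 3.8.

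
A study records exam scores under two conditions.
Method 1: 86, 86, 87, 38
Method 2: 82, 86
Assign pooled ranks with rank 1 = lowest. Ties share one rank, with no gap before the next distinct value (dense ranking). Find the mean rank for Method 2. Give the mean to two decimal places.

Sorted (ascending): 38, 82, 86, 86, 86, 87
The 3 values of 86 share dense rank 3.
Remaining distinct values take the next consecutive integers.
Method 2 values → pooled ranks: 82→2, 86→3
Mean rank = (2 + 3) / 2 = 2.50

2.50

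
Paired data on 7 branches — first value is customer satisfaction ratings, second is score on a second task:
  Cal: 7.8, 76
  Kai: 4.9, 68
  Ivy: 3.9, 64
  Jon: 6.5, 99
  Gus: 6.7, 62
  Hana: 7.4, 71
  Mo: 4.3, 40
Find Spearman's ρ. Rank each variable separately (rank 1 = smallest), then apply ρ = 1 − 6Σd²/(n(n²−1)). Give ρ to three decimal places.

Ranks of variable 1: 7, 3, 1, 4, 5, 6, 2
Ranks of variable 2: 6, 4, 3, 7, 2, 5, 1
d = r₁ − r₂: 1, -1, -2, -3, 3, 1, 1
d²: 1, 1, 4, 9, 9, 1, 1; Σd² = 26
ρ = 1 − 6·26/(7·48) = 1 − 156/336 = 0.536

0.536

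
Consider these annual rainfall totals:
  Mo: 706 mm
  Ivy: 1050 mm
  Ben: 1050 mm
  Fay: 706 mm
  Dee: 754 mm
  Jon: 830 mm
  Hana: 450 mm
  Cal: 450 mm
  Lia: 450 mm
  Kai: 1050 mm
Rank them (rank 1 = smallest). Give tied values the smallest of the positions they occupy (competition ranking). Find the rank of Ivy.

Sorted (ascending): 450, 450, 450, 706, 706, 754, 830, 1050, 1050, 1050
The 3 values of 450 occupy positions 1–3 → each gets rank 1.
The 2 values of 706 occupy positions 4–5 → each gets rank 4.
The 3 values of 1050 occupy positions 8–10 → each gets rank 8.
Ivy has value 1050 mm → rank 8.

8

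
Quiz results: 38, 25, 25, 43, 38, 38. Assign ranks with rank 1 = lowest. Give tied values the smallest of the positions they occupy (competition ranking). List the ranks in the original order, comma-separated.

3, 1, 1, 6, 3, 3

Sorted (ascending): 25, 25, 38, 38, 38, 43
The 2 values of 25 occupy positions 1–2 → each gets rank 1.
The 3 values of 38 occupy positions 3–5 → each gets rank 3.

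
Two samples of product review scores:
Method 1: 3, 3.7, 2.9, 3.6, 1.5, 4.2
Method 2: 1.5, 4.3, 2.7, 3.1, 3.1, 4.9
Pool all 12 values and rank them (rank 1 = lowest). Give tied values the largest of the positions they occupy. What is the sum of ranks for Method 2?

42

Sorted (ascending): 1.5, 1.5, 2.7, 2.9, 3, 3.1, 3.1, 3.6, 3.7, 4.2, 4.3, 4.9
The 2 values of 1.5 occupy positions 1–2 → each gets rank 2.
The 2 values of 3.1 occupy positions 6–7 → each gets rank 7.
Method 2 values → pooled ranks: 1.5→2, 4.3→11, 2.7→3, 3.1→7, 3.1→7, 4.9→12
Rank sum = 2 + 11 + 3 + 7 + 7 + 12 = 42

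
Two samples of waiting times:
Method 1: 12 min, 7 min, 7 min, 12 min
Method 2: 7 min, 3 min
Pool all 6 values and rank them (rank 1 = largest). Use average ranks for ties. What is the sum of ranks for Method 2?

Sorted (descending): 12, 12, 7, 7, 7, 3
The 2 values of 12 occupy positions 1–2 → average rank (1+2)/2 = 1.5.
The 3 values of 7 occupy positions 3–5 → average rank 4.
Method 2 values → pooled ranks: 7→4, 3→6
Rank sum = 4 + 6 = 10

10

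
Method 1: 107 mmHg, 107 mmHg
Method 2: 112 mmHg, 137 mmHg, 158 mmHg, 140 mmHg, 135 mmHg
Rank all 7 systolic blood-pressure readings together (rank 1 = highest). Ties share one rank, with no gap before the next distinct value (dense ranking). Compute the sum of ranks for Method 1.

Sorted (descending): 158, 140, 137, 135, 112, 107, 107
The 2 values of 107 share dense rank 6.
Remaining distinct values take the next consecutive integers.
Method 1 values → pooled ranks: 107→6, 107→6
Rank sum = 6 + 6 = 12

12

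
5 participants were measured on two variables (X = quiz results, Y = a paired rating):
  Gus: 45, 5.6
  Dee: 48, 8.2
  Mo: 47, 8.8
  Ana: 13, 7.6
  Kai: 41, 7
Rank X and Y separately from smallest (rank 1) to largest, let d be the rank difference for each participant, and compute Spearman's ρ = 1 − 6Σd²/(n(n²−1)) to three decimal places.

0.500

Ranks of variable 1: 3, 5, 4, 1, 2
Ranks of variable 2: 1, 4, 5, 3, 2
d = r₁ − r₂: 2, 1, -1, -2, 0
d²: 4, 1, 1, 4, 0; Σd² = 10
ρ = 1 − 6·10/(5·24) = 1 − 60/120 = 0.500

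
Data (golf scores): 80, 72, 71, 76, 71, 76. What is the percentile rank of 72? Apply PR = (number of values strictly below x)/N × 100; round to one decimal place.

N = 6.
Strictly below 72: 2. Equal to 72: 1.
PR = 2/6 × 100 = 33.3

33.3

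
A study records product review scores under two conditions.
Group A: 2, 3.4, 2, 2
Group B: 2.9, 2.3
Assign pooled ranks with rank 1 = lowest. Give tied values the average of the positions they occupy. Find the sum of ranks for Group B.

9

Sorted (ascending): 2, 2, 2, 2.3, 2.9, 3.4
The 3 values of 2 occupy positions 1–3 → average rank 2.
Group B values → pooled ranks: 2.9→5, 2.3→4
Rank sum = 5 + 4 = 9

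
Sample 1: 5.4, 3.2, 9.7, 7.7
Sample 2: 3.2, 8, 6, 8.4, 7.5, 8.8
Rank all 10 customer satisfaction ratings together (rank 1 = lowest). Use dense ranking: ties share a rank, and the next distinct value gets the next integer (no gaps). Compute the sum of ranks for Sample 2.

Sorted (ascending): 3.2, 3.2, 5.4, 6, 7.5, 7.7, 8, 8.4, 8.8, 9.7
The 2 values of 3.2 share dense rank 1.
Remaining distinct values take the next consecutive integers.
Sample 2 values → pooled ranks: 3.2→1, 8→6, 6→3, 8.4→7, 7.5→4, 8.8→8
Rank sum = 1 + 6 + 3 + 7 + 4 + 8 = 29

29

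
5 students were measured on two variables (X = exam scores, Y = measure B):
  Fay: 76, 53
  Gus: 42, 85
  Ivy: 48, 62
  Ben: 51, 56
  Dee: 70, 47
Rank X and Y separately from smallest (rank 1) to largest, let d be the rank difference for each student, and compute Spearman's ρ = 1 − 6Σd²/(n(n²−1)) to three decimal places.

Ranks of variable 1: 5, 1, 2, 3, 4
Ranks of variable 2: 2, 5, 4, 3, 1
d = r₁ − r₂: 3, -4, -2, 0, 3
d²: 9, 16, 4, 0, 9; Σd² = 38
ρ = 1 − 6·38/(5·24) = 1 − 228/120 = -0.900

-0.900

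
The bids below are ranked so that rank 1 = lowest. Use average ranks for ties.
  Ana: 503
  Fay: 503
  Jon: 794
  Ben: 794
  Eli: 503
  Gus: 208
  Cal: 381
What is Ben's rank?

6.5

Sorted (ascending): 208, 381, 503, 503, 503, 794, 794
The 3 values of 503 occupy positions 3–5 → average rank 4.
The 2 values of 794 occupy positions 6–7 → average rank (6+7)/2 = 6.5.
Ben has value 794 → rank 6.5.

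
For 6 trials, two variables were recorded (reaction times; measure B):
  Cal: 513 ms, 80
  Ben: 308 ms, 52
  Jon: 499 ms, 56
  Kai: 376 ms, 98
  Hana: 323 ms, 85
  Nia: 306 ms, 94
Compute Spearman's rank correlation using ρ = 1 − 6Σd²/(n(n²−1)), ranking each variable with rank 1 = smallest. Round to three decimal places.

Ranks of variable 1: 6, 2, 5, 4, 3, 1
Ranks of variable 2: 3, 1, 2, 6, 4, 5
d = r₁ − r₂: 3, 1, 3, -2, -1, -4
d²: 9, 1, 9, 4, 1, 16; Σd² = 40
ρ = 1 − 6·40/(6·35) = 1 − 240/210 = -0.143

-0.143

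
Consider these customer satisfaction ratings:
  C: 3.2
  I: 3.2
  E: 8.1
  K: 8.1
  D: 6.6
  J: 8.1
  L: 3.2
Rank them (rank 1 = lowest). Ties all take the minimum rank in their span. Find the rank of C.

1

Sorted (ascending): 3.2, 3.2, 3.2, 6.6, 8.1, 8.1, 8.1
The 3 values of 3.2 occupy positions 1–3 → each gets rank 1.
The 3 values of 8.1 occupy positions 5–7 → each gets rank 5.
C has value 3.2 → rank 1.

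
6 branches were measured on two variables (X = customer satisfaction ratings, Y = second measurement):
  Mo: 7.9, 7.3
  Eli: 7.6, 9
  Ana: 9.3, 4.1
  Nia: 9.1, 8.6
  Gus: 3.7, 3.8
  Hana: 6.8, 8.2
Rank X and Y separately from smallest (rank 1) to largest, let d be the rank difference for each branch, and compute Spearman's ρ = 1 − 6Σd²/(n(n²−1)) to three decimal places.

Ranks of variable 1: 4, 3, 6, 5, 1, 2
Ranks of variable 2: 3, 6, 2, 5, 1, 4
d = r₁ − r₂: 1, -3, 4, 0, 0, -2
d²: 1, 9, 16, 0, 0, 4; Σd² = 30
ρ = 1 − 6·30/(6·35) = 1 − 180/210 = 0.143

0.143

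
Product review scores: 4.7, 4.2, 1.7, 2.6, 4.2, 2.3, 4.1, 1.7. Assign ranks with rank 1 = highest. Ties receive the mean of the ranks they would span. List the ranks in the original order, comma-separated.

Sorted (descending): 4.7, 4.2, 4.2, 4.1, 2.6, 2.3, 1.7, 1.7
The 2 values of 4.2 occupy positions 2–3 → average rank (2+3)/2 = 2.5.
The 2 values of 1.7 occupy positions 7–8 → average rank (7+8)/2 = 7.5.

1, 2.5, 7.5, 5, 2.5, 6, 4, 7.5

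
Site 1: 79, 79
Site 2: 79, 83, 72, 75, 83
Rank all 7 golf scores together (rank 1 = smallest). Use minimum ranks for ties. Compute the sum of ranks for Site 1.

Sorted (ascending): 72, 75, 79, 79, 79, 83, 83
The 3 values of 79 occupy positions 3–5 → each gets rank 3.
The 2 values of 83 occupy positions 6–7 → each gets rank 6.
Site 1 values → pooled ranks: 79→3, 79→3
Rank sum = 3 + 3 = 6

6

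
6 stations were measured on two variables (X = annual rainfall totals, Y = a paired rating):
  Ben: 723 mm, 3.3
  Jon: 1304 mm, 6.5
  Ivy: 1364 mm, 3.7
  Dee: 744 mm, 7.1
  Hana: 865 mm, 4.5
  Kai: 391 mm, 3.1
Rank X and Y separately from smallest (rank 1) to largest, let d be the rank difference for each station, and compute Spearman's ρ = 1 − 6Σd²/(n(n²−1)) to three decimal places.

0.486

Ranks of variable 1: 2, 5, 6, 3, 4, 1
Ranks of variable 2: 2, 5, 3, 6, 4, 1
d = r₁ − r₂: 0, 0, 3, -3, 0, 0
d²: 0, 0, 9, 9, 0, 0; Σd² = 18
ρ = 1 − 6·18/(6·35) = 1 − 108/210 = 0.486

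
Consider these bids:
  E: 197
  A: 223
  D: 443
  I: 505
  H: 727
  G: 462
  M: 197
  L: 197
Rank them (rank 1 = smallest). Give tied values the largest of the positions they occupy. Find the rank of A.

4

Sorted (ascending): 197, 197, 197, 223, 443, 462, 505, 727
The 3 values of 197 occupy positions 1–3 → each gets rank 3.
A has value 223 → rank 4.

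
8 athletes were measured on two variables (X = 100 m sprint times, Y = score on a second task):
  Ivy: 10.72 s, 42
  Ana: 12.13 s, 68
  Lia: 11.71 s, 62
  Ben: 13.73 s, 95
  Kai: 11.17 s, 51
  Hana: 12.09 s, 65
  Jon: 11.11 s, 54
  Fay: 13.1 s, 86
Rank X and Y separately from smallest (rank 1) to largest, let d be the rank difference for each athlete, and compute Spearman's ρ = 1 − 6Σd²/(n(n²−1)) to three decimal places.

Ranks of variable 1: 1, 6, 4, 8, 3, 5, 2, 7
Ranks of variable 2: 1, 6, 4, 8, 2, 5, 3, 7
d = r₁ − r₂: 0, 0, 0, 0, 1, 0, -1, 0
d²: 0, 0, 0, 0, 1, 0, 1, 0; Σd² = 2
ρ = 1 − 6·2/(8·63) = 1 − 12/504 = 0.976

0.976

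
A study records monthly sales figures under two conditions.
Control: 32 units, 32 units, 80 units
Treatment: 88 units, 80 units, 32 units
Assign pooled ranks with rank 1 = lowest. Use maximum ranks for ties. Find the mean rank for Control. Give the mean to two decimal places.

3.67

Sorted (ascending): 32, 32, 32, 80, 80, 88
The 3 values of 32 occupy positions 1–3 → each gets rank 3.
The 2 values of 80 occupy positions 4–5 → each gets rank 5.
Control values → pooled ranks: 32→3, 32→3, 80→5
Mean rank = (3 + 3 + 5) / 3 = 3.67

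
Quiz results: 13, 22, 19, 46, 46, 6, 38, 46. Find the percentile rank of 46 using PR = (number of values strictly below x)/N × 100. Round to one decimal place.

62.5

N = 8.
Strictly below 46: 5. Equal to 46: 3.
PR = 5/8 × 100 = 62.5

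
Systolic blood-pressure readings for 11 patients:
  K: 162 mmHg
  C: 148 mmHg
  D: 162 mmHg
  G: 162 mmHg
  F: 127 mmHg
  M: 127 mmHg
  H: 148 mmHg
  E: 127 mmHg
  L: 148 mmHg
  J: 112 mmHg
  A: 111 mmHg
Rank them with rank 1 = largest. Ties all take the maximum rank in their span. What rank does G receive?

3

Sorted (descending): 162, 162, 162, 148, 148, 148, 127, 127, 127, 112, 111
The 3 values of 162 occupy positions 1–3 → each gets rank 3.
The 3 values of 148 occupy positions 4–6 → each gets rank 6.
The 3 values of 127 occupy positions 7–9 → each gets rank 9.
G has value 162 mmHg → rank 3.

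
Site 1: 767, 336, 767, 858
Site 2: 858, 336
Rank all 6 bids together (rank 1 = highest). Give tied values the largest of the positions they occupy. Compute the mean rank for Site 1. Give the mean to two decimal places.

4.00

Sorted (descending): 858, 858, 767, 767, 336, 336
The 2 values of 858 occupy positions 1–2 → each gets rank 2.
The 2 values of 767 occupy positions 3–4 → each gets rank 4.
The 2 values of 336 occupy positions 5–6 → each gets rank 6.
Site 1 values → pooled ranks: 767→4, 336→6, 767→4, 858→2
Mean rank = (4 + 6 + 4 + 2) / 4 = 4.00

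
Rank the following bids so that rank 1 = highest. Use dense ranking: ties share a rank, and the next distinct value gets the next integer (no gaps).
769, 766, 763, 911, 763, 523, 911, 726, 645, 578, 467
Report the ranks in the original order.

2, 3, 4, 1, 4, 8, 1, 5, 6, 7, 9

Sorted (descending): 911, 911, 769, 766, 763, 763, 726, 645, 578, 523, 467
The 2 values of 911 share dense rank 1.
The 2 values of 763 share dense rank 4.
Remaining distinct values take the next consecutive integers.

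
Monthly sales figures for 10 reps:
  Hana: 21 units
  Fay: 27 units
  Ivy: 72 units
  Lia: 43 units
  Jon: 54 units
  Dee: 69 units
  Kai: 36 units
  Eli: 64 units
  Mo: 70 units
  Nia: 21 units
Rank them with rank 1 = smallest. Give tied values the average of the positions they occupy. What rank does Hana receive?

1.5

Sorted (ascending): 21, 21, 27, 36, 43, 54, 64, 69, 70, 72
The 2 values of 21 occupy positions 1–2 → average rank (1+2)/2 = 1.5.
Hana has value 21 units → rank 1.5.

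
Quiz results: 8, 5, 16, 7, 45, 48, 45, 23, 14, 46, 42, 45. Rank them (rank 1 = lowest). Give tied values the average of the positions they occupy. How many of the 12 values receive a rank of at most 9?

10

Sorted (ascending): 5, 7, 8, 14, 16, 23, 42, 45, 45, 45, 46, 48
The 3 values of 45 occupy positions 8–10 → average rank 9.
Ranks ≤ 9: {1, 2, 3, 4, 5, 6, 7, 9, 9, 9} → 10 values.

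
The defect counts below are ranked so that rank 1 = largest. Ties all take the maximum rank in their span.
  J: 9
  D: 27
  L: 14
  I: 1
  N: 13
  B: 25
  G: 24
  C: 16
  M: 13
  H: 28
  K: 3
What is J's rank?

9

Sorted (descending): 28, 27, 25, 24, 16, 14, 13, 13, 9, 3, 1
The 2 values of 13 occupy positions 7–8 → each gets rank 8.
J has value 9 → rank 9.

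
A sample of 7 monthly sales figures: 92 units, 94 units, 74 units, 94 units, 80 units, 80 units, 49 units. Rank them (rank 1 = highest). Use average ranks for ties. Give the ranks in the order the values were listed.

3, 1.5, 6, 1.5, 4.5, 4.5, 7

Sorted (descending): 94, 94, 92, 80, 80, 74, 49
The 2 values of 94 occupy positions 1–2 → average rank (1+2)/2 = 1.5.
The 2 values of 80 occupy positions 4–5 → average rank (4+5)/2 = 4.5.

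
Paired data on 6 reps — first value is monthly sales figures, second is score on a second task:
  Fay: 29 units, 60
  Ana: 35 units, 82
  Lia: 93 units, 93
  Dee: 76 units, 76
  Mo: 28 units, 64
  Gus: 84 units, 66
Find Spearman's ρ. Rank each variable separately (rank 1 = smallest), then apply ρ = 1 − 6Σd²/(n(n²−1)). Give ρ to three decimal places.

Ranks of variable 1: 2, 3, 6, 4, 1, 5
Ranks of variable 2: 1, 5, 6, 4, 2, 3
d = r₁ − r₂: 1, -2, 0, 0, -1, 2
d²: 1, 4, 0, 0, 1, 4; Σd² = 10
ρ = 1 − 6·10/(6·35) = 1 − 60/210 = 0.714

0.714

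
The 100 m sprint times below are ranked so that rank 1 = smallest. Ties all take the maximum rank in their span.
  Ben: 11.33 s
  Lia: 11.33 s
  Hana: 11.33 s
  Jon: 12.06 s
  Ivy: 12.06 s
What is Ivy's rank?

5

Sorted (ascending): 11.33, 11.33, 11.33, 12.06, 12.06
The 3 values of 11.33 occupy positions 1–3 → each gets rank 3.
The 2 values of 12.06 occupy positions 4–5 → each gets rank 5.
Ivy has value 12.06 s → rank 5.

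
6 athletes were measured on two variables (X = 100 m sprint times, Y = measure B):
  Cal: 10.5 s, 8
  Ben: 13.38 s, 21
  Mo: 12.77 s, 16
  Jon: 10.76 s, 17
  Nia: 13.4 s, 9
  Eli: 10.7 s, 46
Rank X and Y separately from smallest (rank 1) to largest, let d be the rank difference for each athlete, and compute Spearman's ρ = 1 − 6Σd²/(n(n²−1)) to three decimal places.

Ranks of variable 1: 1, 5, 4, 3, 6, 2
Ranks of variable 2: 1, 5, 3, 4, 2, 6
d = r₁ − r₂: 0, 0, 1, -1, 4, -4
d²: 0, 0, 1, 1, 16, 16; Σd² = 34
ρ = 1 − 6·34/(6·35) = 1 − 204/210 = 0.029

0.029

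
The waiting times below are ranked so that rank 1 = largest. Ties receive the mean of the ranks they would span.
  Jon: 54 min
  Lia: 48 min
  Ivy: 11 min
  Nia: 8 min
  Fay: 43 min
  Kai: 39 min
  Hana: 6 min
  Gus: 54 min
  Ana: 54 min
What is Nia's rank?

8

Sorted (descending): 54, 54, 54, 48, 43, 39, 11, 8, 6
The 3 values of 54 occupy positions 1–3 → average rank 2.
Nia has value 8 min → rank 8.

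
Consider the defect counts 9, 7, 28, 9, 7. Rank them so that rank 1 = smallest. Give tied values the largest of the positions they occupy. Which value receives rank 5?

28

Sorted (ascending): 7, 7, 9, 9, 28
The 2 values of 7 occupy positions 1–2 → each gets rank 2.
The 2 values of 9 occupy positions 3–4 → each gets rank 4.
Rank 5 → value 28.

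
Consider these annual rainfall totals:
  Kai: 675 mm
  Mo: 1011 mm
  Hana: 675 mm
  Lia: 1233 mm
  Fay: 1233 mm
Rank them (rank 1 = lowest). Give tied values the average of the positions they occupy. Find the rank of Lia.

4.5

Sorted (ascending): 675, 675, 1011, 1233, 1233
The 2 values of 675 occupy positions 1–2 → average rank (1+2)/2 = 1.5.
The 2 values of 1233 occupy positions 4–5 → average rank (4+5)/2 = 4.5.
Lia has value 1233 mm → rank 4.5.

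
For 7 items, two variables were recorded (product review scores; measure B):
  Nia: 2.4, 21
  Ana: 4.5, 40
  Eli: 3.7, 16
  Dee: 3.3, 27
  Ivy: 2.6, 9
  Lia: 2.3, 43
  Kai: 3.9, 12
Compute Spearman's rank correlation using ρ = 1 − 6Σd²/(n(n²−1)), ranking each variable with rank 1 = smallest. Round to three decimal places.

-0.179

Ranks of variable 1: 2, 7, 5, 4, 3, 1, 6
Ranks of variable 2: 4, 6, 3, 5, 1, 7, 2
d = r₁ − r₂: -2, 1, 2, -1, 2, -6, 4
d²: 4, 1, 4, 1, 4, 36, 16; Σd² = 66
ρ = 1 − 6·66/(7·48) = 1 − 396/336 = -0.179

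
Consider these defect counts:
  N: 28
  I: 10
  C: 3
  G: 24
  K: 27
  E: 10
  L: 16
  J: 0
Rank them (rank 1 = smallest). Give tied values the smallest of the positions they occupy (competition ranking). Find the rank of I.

3

Sorted (ascending): 0, 3, 10, 10, 16, 24, 27, 28
The 2 values of 10 occupy positions 3–4 → each gets rank 3.
I has value 10 → rank 3.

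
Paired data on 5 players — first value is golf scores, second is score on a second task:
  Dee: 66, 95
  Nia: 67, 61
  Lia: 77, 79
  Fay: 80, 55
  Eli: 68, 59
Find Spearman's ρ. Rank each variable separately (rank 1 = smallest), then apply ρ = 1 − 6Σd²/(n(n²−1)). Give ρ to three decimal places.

-0.700

Ranks of variable 1: 1, 2, 4, 5, 3
Ranks of variable 2: 5, 3, 4, 1, 2
d = r₁ − r₂: -4, -1, 0, 4, 1
d²: 16, 1, 0, 16, 1; Σd² = 34
ρ = 1 − 6·34/(5·24) = 1 − 204/120 = -0.700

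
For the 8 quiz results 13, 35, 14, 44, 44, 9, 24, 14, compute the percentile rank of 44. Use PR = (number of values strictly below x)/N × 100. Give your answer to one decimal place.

75.0

N = 8.
Strictly below 44: 6. Equal to 44: 2.
PR = 6/8 × 100 = 75.0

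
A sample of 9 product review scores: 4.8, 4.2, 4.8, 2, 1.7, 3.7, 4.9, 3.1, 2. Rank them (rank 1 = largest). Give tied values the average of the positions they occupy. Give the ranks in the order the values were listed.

Sorted (descending): 4.9, 4.8, 4.8, 4.2, 3.7, 3.1, 2, 2, 1.7
The 2 values of 4.8 occupy positions 2–3 → average rank (2+3)/2 = 2.5.
The 2 values of 2 occupy positions 7–8 → average rank (7+8)/2 = 7.5.

2.5, 4, 2.5, 7.5, 9, 5, 1, 6, 7.5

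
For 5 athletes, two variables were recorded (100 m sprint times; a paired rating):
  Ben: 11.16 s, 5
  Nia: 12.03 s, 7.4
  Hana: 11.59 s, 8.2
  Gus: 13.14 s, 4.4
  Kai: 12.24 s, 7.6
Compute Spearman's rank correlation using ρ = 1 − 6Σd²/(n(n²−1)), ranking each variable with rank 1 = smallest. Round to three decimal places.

Ranks of variable 1: 1, 3, 2, 5, 4
Ranks of variable 2: 2, 3, 5, 1, 4
d = r₁ − r₂: -1, 0, -3, 4, 0
d²: 1, 0, 9, 16, 0; Σd² = 26
ρ = 1 − 6·26/(5·24) = 1 − 156/120 = -0.300

-0.300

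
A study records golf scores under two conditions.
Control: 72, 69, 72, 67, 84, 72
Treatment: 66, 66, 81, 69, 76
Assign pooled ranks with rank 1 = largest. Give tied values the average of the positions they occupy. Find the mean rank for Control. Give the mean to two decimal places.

5.42

Sorted (descending): 84, 81, 76, 72, 72, 72, 69, 69, 67, 66, 66
The 3 values of 72 occupy positions 4–6 → average rank 5.
The 2 values of 69 occupy positions 7–8 → average rank (7+8)/2 = 7.5.
The 2 values of 66 occupy positions 10–11 → average rank (10+11)/2 = 10.5.
Control values → pooled ranks: 72→5, 69→7.5, 72→5, 67→9, 84→1, 72→5
Mean rank = (5 + 7.5 + 5 + 9 + 1 + 5) / 6 = 5.42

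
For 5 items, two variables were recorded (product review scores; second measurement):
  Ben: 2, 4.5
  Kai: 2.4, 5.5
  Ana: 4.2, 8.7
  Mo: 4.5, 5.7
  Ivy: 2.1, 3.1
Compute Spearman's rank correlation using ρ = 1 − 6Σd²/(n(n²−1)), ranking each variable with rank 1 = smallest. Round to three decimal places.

0.800

Ranks of variable 1: 1, 3, 4, 5, 2
Ranks of variable 2: 2, 3, 5, 4, 1
d = r₁ − r₂: -1, 0, -1, 1, 1
d²: 1, 0, 1, 1, 1; Σd² = 4
ρ = 1 − 6·4/(5·24) = 1 − 24/120 = 0.800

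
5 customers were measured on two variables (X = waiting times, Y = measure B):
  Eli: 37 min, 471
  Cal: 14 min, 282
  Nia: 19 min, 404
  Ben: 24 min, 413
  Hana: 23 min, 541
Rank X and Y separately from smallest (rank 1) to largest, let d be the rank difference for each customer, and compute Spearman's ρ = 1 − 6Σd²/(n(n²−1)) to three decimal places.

Ranks of variable 1: 5, 1, 2, 4, 3
Ranks of variable 2: 4, 1, 2, 3, 5
d = r₁ − r₂: 1, 0, 0, 1, -2
d²: 1, 0, 0, 1, 4; Σd² = 6
ρ = 1 − 6·6/(5·24) = 1 − 36/120 = 0.700

0.700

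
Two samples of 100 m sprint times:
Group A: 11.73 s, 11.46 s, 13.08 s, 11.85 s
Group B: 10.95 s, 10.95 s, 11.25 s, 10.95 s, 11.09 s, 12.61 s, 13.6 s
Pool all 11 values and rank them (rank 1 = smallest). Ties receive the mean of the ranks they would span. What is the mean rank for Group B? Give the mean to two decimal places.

5.00

Sorted (ascending): 10.95, 10.95, 10.95, 11.09, 11.25, 11.46, 11.73, 11.85, 12.61, 13.08, 13.6
The 3 values of 10.95 occupy positions 1–3 → average rank 2.
Group B values → pooled ranks: 10.95→2, 10.95→2, 11.25→5, 10.95→2, 11.09→4, 12.61→9, 13.6→11
Mean rank = (2 + 2 + 5 + 2 + 4 + 9 + 11) / 7 = 5.00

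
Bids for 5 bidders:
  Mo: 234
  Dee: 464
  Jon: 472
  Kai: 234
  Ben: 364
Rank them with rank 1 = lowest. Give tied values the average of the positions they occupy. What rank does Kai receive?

Sorted (ascending): 234, 234, 364, 464, 472
The 2 values of 234 occupy positions 1–2 → average rank (1+2)/2 = 1.5.
Kai has value 234 → rank 1.5.

1.5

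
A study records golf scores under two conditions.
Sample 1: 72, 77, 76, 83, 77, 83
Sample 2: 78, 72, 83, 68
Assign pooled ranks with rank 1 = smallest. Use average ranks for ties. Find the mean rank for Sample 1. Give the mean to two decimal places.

Sorted (ascending): 68, 72, 72, 76, 77, 77, 78, 83, 83, 83
The 2 values of 72 occupy positions 2–3 → average rank (2+3)/2 = 2.5.
The 2 values of 77 occupy positions 5–6 → average rank (5+6)/2 = 5.5.
The 3 values of 83 occupy positions 8–10 → average rank 9.
Sample 1 values → pooled ranks: 72→2.5, 77→5.5, 76→4, 83→9, 77→5.5, 83→9
Mean rank = (2.5 + 5.5 + 4 + 9 + 5.5 + 9) / 6 = 5.92

5.92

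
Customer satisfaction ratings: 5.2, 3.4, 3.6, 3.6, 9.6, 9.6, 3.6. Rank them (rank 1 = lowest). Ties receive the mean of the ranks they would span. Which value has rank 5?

5.2

Sorted (ascending): 3.4, 3.6, 3.6, 3.6, 5.2, 9.6, 9.6
The 3 values of 3.6 occupy positions 2–4 → average rank 3.
The 2 values of 9.6 occupy positions 6–7 → average rank (6+7)/2 = 6.5.
Rank 5 → value 5.2.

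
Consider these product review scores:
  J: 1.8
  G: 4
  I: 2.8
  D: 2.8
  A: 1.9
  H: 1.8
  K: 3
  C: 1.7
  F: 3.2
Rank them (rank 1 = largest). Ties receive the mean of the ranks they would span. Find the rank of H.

7.5

Sorted (descending): 4, 3.2, 3, 2.8, 2.8, 1.9, 1.8, 1.8, 1.7
The 2 values of 2.8 occupy positions 4–5 → average rank (4+5)/2 = 4.5.
The 2 values of 1.8 occupy positions 7–8 → average rank (7+8)/2 = 7.5.
H has value 1.8 → rank 7.5.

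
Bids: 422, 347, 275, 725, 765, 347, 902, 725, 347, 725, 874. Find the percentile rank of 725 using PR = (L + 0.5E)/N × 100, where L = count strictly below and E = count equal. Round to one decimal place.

N = 11.
Strictly below 725: 5. Equal to 725: 3.
PR = (5 + 0.5·3)/11 × 100 = 59.1

59.1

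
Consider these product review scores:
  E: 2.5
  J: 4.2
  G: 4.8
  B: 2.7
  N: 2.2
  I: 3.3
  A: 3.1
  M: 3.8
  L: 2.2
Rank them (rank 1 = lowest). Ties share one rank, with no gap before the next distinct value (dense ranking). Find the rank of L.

Sorted (ascending): 2.2, 2.2, 2.5, 2.7, 3.1, 3.3, 3.8, 4.2, 4.8
The 2 values of 2.2 share dense rank 1.
Remaining distinct values take the next consecutive integers.
L has value 2.2 → rank 1.

1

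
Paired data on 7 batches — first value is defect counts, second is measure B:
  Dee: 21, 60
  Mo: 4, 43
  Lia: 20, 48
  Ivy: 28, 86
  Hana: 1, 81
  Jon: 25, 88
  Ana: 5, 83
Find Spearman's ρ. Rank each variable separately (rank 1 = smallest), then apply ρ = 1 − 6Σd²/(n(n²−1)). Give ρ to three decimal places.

0.571

Ranks of variable 1: 5, 2, 4, 7, 1, 6, 3
Ranks of variable 2: 3, 1, 2, 6, 4, 7, 5
d = r₁ − r₂: 2, 1, 2, 1, -3, -1, -2
d²: 4, 1, 4, 1, 9, 1, 4; Σd² = 24
ρ = 1 − 6·24/(7·48) = 1 − 144/336 = 0.571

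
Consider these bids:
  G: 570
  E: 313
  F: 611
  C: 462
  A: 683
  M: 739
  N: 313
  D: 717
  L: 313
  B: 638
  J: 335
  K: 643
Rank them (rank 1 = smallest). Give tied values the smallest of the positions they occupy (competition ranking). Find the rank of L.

Sorted (ascending): 313, 313, 313, 335, 462, 570, 611, 638, 643, 683, 717, 739
The 3 values of 313 occupy positions 1–3 → each gets rank 1.
L has value 313 → rank 1.

1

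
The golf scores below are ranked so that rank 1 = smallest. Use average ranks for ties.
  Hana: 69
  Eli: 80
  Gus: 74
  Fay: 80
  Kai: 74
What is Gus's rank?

2.5

Sorted (ascending): 69, 74, 74, 80, 80
The 2 values of 74 occupy positions 2–3 → average rank (2+3)/2 = 2.5.
The 2 values of 80 occupy positions 4–5 → average rank (4+5)/2 = 4.5.
Gus has value 74 → rank 2.5.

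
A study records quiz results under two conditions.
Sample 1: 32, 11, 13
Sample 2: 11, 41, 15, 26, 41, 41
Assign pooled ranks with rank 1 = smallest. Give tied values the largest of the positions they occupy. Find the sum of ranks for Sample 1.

Sorted (ascending): 11, 11, 13, 15, 26, 32, 41, 41, 41
The 2 values of 11 occupy positions 1–2 → each gets rank 2.
The 3 values of 41 occupy positions 7–9 → each gets rank 9.
Sample 1 values → pooled ranks: 32→6, 11→2, 13→3
Rank sum = 6 + 2 + 3 = 11

11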